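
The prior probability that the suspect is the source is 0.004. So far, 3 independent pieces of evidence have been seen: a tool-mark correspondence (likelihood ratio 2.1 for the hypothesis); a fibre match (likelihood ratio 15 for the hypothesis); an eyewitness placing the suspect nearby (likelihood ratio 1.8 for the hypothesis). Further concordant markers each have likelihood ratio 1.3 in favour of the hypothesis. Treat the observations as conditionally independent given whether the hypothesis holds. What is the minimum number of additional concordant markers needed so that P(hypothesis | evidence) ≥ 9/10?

15

Prior odds = 0.004/0.996 = 1/249.
Combined Bayes factor of the evidence already in hand = 2.1 × 15 × 1.8 = 56.7.
Odds after that evidence = (1/249) × 56.7 = 189/830.
Target odds = 0.9/0.1 = 9.
Need 1.3ⁿ ≥ 9 ÷ (189/830) = 830/21.
1.3¹⁴ ≈39.3738 falls short of 830/21 but 1.3¹⁵ ≈51.1859 reaches it, so n = 15.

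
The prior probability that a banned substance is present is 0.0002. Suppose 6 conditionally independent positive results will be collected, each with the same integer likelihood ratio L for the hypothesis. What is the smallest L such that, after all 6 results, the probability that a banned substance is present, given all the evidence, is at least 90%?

Prior odds = 0.0002/0.9998 = 1/4999.
Target odds = 0.9/0.1 = 9.
Need L⁶ ≥ 9 ÷ (1/4999) = 44991.
5⁶ = 15625 < 44991 ≤ 46656 = 6⁶, so L = 6.

6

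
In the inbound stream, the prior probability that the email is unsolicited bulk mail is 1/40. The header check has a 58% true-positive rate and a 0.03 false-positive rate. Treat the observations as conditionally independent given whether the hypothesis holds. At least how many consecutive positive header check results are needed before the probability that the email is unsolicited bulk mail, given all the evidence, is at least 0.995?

4

Prior odds: 0.025 ÷ 0.975 = 1/39.
Likelihood ratio of a positive result = 0.58/0.03 = 58/3.
Target odds: 0.995 ÷ 0.005 = 199.
Need (1/39) × (58/3)ⁿ ≥ 199, i.e. (58/3)ⁿ ≥ 7761.
(58/3)³ = 195112/27 falls short of 7761 but (58/3)⁴ = 11316496/81 reaches it, so n = 4.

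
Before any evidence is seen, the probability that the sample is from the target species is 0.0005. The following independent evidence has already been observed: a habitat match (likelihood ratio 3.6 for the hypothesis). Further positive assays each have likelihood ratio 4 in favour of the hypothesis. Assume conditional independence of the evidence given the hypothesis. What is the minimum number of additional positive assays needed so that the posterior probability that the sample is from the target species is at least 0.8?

Prior odds = 0.0005/0.9995 = 1/1999.
Bayes factor of the evidence already in hand = 3.6.
Odds after that evidence = (1/1999) × 3.6 = 18/9995.
Target odds = 0.8/0.2 = 4.
Need 4ⁿ ≥ 4 ÷ (18/9995) = 19990/9.
4⁵ = 1024 falls short of 19990/9 but 4⁶ = 4096 reaches it, so n = 6.

6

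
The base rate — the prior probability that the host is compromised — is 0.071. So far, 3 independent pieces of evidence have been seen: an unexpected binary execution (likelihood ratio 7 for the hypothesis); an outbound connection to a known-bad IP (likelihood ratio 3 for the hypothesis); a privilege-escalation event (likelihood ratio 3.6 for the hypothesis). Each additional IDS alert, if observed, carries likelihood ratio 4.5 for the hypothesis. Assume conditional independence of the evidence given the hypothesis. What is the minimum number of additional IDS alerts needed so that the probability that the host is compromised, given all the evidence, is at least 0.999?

Prior odds = 0.071/0.929 = 71/929.
Combined Bayes factor of the evidence already in hand = 7 × 3 × 3.6 = 75.6.
Odds after that evidence = (71/929) × 75.6 = 26838/4645.
Target odds = 0.999/0.001 = 999.
Need 4.5ⁿ ≥ 999 ÷ (26838/4645) = 171865/994.
4.5³ = 91.125 falls short of 171865/994 but 4.5⁴ = 410.0625 reaches it, so n = 4.

4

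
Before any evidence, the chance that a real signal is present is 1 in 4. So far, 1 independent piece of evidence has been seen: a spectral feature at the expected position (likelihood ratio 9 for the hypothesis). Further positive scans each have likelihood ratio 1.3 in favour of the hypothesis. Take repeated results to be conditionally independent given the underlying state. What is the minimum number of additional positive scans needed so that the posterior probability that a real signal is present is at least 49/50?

Prior odds = 0.25/0.75 = 1/3.
Bayes factor of the evidence already in hand = 9.
Odds after that evidence = (1/3) × 9 = 3.
Target odds = 0.98/0.02 = 49.
Need 1.3ⁿ ≥ 49 ÷ 3 = 49/3.
1.3¹⁰ ≈13.7858 falls short of 49/3 but 1.3¹¹ ≈17.9216 reaches it, so n = 11.

11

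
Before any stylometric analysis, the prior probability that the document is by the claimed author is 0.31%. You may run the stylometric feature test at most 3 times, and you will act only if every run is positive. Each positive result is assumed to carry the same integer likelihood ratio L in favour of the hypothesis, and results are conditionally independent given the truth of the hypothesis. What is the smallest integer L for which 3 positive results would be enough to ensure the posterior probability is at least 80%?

11

Prior odds = 0.0031/0.9969 = 31/9969.
Target odds = 0.8/0.2 = 4.
Need L³ ≥ 4 ÷ (31/9969) = 39876/31.
10³ = 1000 < 39876/31 ≤ 1331 = 11³, so L = 11.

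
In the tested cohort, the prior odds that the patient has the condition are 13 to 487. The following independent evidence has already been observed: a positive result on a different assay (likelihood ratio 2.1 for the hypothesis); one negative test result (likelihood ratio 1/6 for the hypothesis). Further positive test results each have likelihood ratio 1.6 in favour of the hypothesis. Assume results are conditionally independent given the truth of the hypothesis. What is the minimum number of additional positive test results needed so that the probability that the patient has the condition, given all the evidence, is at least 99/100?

Prior odds = 13/487.
Combined Bayes factor of the evidence already in hand = 2.1 × (1/6) = 0.35.
Odds after that evidence = (13/487) × 0.35 = 91/9740.
Target odds = 0.99/0.01 = 99.
Need 1.6ⁿ ≥ 99 ÷ (91/9740) = 964260/91.
1.6¹⁹ ≈7555.79 falls short of 964260/91 but 1.6²⁰ ≈12089.3 reaches it, so n = 20.

20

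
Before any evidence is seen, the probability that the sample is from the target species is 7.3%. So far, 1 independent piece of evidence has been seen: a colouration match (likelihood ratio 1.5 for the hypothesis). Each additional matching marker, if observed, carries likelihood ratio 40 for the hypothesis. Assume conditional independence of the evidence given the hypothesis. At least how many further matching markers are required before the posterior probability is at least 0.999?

3

Prior odds = 0.073/0.927 = 73/927.
Bayes factor of the evidence already in hand = 1.5.
Odds after that evidence = (73/927) × 1.5 = 73/618.
Target odds = 0.999/0.001 = 999.
Need 40ⁿ ≥ 999 ÷ (73/618) = 617382/73.
40² = 1600 falls short of 617382/73 but 40³ = 64000 reaches it, so n = 3.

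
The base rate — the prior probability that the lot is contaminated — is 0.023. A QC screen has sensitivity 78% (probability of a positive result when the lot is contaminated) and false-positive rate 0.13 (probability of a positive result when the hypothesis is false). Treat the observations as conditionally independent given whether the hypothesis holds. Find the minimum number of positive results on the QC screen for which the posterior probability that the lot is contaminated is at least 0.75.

3

Prior odds: 0.023 ÷ 0.977 = 23/977.
Likelihood ratio of a positive result = 0.78/0.13 = 6.
Target odds: 0.75 ÷ 0.25 = 3.
Require 6ⁿ ≥ 3 ÷ (23/977) = 2931/23.
6² = 36 falls short of 2931/23 but 6³ = 216 reaches it, so n = 3.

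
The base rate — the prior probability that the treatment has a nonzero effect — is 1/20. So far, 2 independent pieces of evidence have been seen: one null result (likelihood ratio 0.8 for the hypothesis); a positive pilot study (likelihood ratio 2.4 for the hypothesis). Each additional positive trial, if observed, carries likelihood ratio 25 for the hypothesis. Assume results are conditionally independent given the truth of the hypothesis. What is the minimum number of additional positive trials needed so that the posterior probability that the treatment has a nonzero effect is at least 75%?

2

Prior odds = 0.05/0.95 = 1/19.
Combined Bayes factor of the evidence already in hand = 0.8 × 2.4 = 1.92.
Odds after that evidence = (1/19) × 1.92 = 48/475.
Target odds = 0.75/0.25 = 3.
Need 25ⁿ ≥ 3 ÷ (48/475) = 29.6875.
25¹ = 25 falls short of 29.6875 but 25² = 625 reaches it, so n = 2.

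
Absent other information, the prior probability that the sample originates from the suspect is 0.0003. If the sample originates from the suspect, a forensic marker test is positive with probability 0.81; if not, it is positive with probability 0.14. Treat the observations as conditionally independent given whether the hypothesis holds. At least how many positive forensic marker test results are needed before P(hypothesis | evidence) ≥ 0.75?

6

Prior odds: 0.0003 ÷ 0.9997 = 3/9997.
Likelihood ratio of a positive = 0.81/0.14 = 81/14.
Target posterior odds = 0.75/0.25 = 3.
Require (81/14)ⁿ ≥ 3 ÷ (3/9997) = 9997.
(81/14)⁵ ≈6483.13 falls short of 9997 but (81/14)⁶ ≈37509.6 reaches it, so n = 6.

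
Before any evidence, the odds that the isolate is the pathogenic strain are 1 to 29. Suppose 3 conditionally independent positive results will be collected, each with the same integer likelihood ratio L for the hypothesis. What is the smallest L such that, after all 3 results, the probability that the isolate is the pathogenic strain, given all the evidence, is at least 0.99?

Prior odds = 1/29.
Target odds = 0.99/0.01 = 99.
Need L³ ≥ 99 ÷ (1/29) = 2871.
14³ = 2744 < 2871 ≤ 3375 = 15³, so L = 15.

15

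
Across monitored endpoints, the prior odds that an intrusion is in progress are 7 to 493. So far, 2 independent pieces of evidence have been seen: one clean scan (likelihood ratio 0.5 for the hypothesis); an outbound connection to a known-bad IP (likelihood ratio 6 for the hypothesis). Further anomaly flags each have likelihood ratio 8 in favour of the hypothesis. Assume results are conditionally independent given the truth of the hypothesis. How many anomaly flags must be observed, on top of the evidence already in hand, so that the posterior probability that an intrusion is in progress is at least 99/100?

4

Prior odds = 7/493.
Combined Bayes factor of the evidence already in hand = 0.5 × 6 = 3.
Odds after that evidence = (7/493) × 3 = 21/493.
Target odds = 0.99/0.01 = 99.
Need 8ⁿ ≥ 99 ÷ (21/493) = 16269/7.
8³ = 512 falls short of 16269/7 but 8⁴ = 4096 reaches it, so n = 4.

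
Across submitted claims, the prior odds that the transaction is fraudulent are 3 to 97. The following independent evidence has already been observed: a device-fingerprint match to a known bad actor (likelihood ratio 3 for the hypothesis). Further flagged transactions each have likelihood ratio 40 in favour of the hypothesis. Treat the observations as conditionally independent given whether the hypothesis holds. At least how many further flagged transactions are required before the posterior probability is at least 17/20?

2

Prior odds = 3/97.
Bayes factor of the evidence already in hand = 3.
Odds after that evidence = (3/97) × 3 = 9/97.
Target odds = 0.85/0.15 = 17/3.
Need 40ⁿ ≥ 17/3 ÷ (9/97) = 1649/27.
40¹ = 40 falls short of 1649/27 but 40² = 1600 reaches it, so n = 2.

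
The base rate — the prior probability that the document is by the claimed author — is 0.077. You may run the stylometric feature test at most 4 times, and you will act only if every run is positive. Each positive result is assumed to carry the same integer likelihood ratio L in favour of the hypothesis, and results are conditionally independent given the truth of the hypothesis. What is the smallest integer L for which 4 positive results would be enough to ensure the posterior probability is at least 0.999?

11

Prior odds = 0.077/0.923 = 77/923.
Target odds = 0.999/0.001 = 999.
Need L⁴ ≥ 999 ÷ (77/923) = 922077/77.
10⁴ = 10000 < 922077/77 ≤ 14641 = 11⁴, so L = 11.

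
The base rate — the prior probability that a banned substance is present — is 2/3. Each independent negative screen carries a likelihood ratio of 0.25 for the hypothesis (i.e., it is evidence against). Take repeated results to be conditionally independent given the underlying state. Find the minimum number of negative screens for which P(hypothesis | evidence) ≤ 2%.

4

Prior odds: (2/3) ÷ (1/3) = 2.
Likelihood ratio per negative screen = 0.25.
Target odds: 0.02 ÷ 0.98 = 1/49.
Require 0.25ⁿ ≤ 1/49 ÷ 2 = 1/98.
0.25³ = 0.015625 is still above 1/98 but 0.25⁴ = 0.00390625 is at or below it, so n = 4.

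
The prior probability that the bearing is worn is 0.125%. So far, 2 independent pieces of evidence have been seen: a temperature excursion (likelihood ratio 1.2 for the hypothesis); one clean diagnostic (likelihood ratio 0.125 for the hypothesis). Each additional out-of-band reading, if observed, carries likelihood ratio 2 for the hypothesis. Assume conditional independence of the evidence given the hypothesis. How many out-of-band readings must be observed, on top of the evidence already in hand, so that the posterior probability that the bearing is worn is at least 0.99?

20

Prior odds = 0.00125/0.99875 = 1/799.
Combined Bayes factor of the evidence already in hand = 1.2 × 0.125 = 0.15.
Odds after that evidence = (1/799) × 0.15 = 3/15980.
Target odds = 0.99/0.01 = 99.
Need 2ⁿ ≥ 99 ÷ (3/15980) = 527340.
2¹⁹ = 524288 falls short of 527340 but 2²⁰ = 1048576 reaches it, so n = 20.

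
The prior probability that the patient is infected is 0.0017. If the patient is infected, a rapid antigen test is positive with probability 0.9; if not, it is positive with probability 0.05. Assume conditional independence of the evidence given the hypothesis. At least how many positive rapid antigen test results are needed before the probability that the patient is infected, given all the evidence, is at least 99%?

Prior odds: 0.0017 ÷ 0.9983 = 17/9983.
Likelihood ratio of a positive = 0.9/0.05 = 18.
Target posterior odds = 0.99/0.01 = 99.
Require 18ⁿ ≥ 99 ÷ (17/9983) = 988317/17.
18³ = 5832 falls short of 988317/17 but 18⁴ = 104976 reaches it, so n = 4.

4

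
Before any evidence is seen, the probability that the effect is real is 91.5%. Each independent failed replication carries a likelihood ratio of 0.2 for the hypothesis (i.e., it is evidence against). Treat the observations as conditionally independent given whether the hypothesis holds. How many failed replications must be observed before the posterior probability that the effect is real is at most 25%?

3

Prior odds: 0.915 ÷ 0.085 = 183/17.
Likelihood ratio per failed replication = 0.2.
Target posterior odds = 0.25/0.75 = 1/3.
Require 0.2ⁿ ≤ 1/3 ÷ (183/17) = 17/549.
0.2² = 0.04 is still above 17/549 but 0.2³ = 0.008 is at or below it, so n = 3.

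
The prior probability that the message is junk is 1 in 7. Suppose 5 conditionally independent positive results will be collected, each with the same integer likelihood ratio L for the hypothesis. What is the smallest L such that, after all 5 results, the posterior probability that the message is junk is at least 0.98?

4

Prior odds = (1/7)/(6/7) = 1/6.
Target odds = 0.98/0.02 = 49.
Need L⁵ ≥ 49 ÷ (1/6) = 294.
3⁵ = 243 < 294 ≤ 1024 = 4⁵, so L = 4.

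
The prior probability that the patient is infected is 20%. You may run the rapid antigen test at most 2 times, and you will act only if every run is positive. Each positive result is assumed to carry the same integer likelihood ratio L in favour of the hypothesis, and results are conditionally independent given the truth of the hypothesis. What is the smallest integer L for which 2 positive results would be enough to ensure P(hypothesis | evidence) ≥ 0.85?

Prior odds = 0.2/0.8 = 0.25.
Target odds = 0.85/0.15 = 17/3.
Need L² ≥ 17/3 ÷ 0.25 = 68/3.
4² = 16 < 68/3 ≤ 25 = 5², so L = 5.

5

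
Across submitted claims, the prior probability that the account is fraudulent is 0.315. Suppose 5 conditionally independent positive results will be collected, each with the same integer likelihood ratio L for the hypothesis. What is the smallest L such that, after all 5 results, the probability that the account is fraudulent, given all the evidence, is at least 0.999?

5

Prior odds = 0.315/0.685 = 63/137.
Target odds = 0.999/0.001 = 999.
Need L⁵ ≥ 999 ÷ (63/137) = 15207/7.
4⁵ = 1024 < 15207/7 ≤ 3125 = 5⁵, so L = 5.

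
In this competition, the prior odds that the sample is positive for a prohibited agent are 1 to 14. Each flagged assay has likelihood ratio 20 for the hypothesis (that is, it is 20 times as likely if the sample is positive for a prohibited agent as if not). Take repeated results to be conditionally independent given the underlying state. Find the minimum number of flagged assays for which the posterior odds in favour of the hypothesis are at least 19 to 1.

Prior odds = 1/14.
Likelihood ratio per flagged assay = 20.
Target odds = 19.
Require 20ⁿ ≥ 19 ÷ (1/14) = 266.
20¹ = 20 falls short of 266 but 20² = 400 reaches it, so n = 2.

2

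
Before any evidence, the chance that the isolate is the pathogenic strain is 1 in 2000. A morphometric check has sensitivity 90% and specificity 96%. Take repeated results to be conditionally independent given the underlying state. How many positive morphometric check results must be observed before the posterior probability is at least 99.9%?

Prior odds: 0.0005 ÷ 0.9995 = 1/1999.
False-positive rate = 1 − 0.96 = 0.04; likelihood ratio of a positive = 0.9/0.04 = 22.5.
Target posterior odds = 0.999/0.001 = 999.
Require 22.5ⁿ ≥ 999 ÷ (1/1999) = 1997001.
22.5⁴ = 256289.0625 falls short of 1997001 but 22.5⁵ = 184528125/32 reaches it, so n = 5.

5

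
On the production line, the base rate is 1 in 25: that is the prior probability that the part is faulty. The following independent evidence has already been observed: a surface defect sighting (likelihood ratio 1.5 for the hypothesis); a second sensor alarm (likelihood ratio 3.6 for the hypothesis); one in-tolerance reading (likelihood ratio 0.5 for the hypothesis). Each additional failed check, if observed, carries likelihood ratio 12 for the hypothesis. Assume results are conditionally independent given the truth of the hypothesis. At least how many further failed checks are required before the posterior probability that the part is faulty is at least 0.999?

Prior odds = 0.04/0.96 = 1/24.
Combined Bayes factor of the evidence already in hand = 1.5 × 3.6 × 0.5 = 2.7.
Odds after that evidence = (1/24) × 2.7 = 0.1125.
Target odds = 0.999/0.001 = 999.
Need 12ⁿ ≥ 999 ÷ 0.1125 = 8880.
12³ = 1728 falls short of 8880 but 12⁴ = 20736 reaches it, so n = 4.

4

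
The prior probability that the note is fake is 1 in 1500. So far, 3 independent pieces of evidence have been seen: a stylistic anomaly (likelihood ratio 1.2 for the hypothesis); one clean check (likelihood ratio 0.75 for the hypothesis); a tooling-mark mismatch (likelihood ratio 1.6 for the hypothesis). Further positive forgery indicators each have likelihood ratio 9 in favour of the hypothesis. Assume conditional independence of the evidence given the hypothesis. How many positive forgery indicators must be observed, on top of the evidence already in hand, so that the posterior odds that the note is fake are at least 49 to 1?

5

Prior odds = (1/1500)/(1499/1500) = 1/1499.
Combined Bayes factor of the evidence already in hand = 1.2 × 0.75 × 1.6 = 1.44.
Odds after that evidence = (1/1499) × 1.44 = 36/37475.
Target odds = 49.
Need 9ⁿ ≥ 49 ÷ (36/37475) = 1836275/36.
9⁴ = 6561 falls short of 1836275/36 but 9⁵ = 59049 reaches it, so n = 5.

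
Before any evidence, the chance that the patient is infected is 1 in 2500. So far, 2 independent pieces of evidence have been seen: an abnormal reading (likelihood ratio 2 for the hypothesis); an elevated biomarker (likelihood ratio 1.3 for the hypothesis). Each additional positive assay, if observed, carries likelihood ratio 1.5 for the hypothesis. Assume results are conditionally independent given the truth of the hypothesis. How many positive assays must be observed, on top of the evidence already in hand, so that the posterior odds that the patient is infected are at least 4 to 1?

21

Prior odds = 0.0004/0.9996 = 1/2499.
Combined Bayes factor of the evidence already in hand = 2 × 1.3 = 2.6.
Odds after that evidence = (1/2499) × 2.6 = 13/12495.
Target odds = 4.
Need 1.5ⁿ ≥ 4 ÷ (13/12495) = 49980/13.
1.5²⁰ ≈3325.26 falls short of 49980/13 but 1.5²¹ ≈4987.89 reaches it, so n = 21.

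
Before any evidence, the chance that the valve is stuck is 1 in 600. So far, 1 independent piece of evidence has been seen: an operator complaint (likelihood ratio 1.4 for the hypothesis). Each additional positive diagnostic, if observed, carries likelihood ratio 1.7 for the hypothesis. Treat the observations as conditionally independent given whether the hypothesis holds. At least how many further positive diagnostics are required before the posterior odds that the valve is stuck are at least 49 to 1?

19

Prior odds = (1/600)/(599/600) = 1/599.
Bayes factor of the evidence already in hand = 1.4.
Odds after that evidence = (1/599) × 1.4 = 7/2995.
Target odds = 49.
Need 1.7ⁿ ≥ 49 ÷ (7/2995) = 20965.
1.7¹⁸ ≈14063.1 falls short of 20965 but 1.7¹⁹ ≈23907.2 reaches it, so n = 19.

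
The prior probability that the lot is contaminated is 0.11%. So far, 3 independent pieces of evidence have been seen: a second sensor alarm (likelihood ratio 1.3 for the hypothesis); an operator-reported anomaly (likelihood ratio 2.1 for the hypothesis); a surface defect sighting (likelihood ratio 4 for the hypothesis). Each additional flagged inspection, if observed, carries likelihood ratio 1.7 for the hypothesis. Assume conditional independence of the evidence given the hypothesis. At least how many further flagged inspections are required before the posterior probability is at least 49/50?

Prior odds = 0.0011/0.9989 = 11/9989.
Combined Bayes factor of the evidence already in hand = 1.3 × 2.1 × 4 = 10.92.
Odds after that evidence = (11/9989) × 10.92 = 429/35675.
Target odds = 0.98/0.02 = 49.
Need 1.7ⁿ ≥ 49 ÷ (429/35675) = 1748075/429.
1.7¹⁵ ≈2862.42 falls short of 1748075/429 but 1.7¹⁶ ≈4866.12 reaches it, so n = 16.

16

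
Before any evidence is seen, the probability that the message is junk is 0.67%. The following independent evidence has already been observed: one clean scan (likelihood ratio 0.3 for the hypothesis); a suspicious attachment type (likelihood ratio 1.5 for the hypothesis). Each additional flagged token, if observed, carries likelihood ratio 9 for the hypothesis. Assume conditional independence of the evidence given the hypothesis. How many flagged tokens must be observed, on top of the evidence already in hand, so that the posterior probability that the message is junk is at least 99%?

5

Prior odds = 0.0067/0.9933 = 67/9933.
Combined Bayes factor of the evidence already in hand = 0.3 × 1.5 = 0.45.
Odds after that evidence = (67/9933) × 0.45 = 201/66220.
Target odds = 0.99/0.01 = 99.
Need 9ⁿ ≥ 99 ÷ (201/66220) = 2185260/67.
9⁴ = 6561 falls short of 2185260/67 but 9⁵ = 59049 reaches it, so n = 5.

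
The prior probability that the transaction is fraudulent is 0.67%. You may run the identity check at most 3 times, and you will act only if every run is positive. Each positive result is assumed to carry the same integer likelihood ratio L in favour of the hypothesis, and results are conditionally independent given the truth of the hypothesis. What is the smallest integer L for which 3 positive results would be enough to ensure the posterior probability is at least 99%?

Prior odds = 0.0067/0.9933 = 67/9933.
Target odds = 0.99/0.01 = 99.
Need L³ ≥ 99 ÷ (67/9933) = 983367/67.
24³ = 13824 < 983367/67 ≤ 15625 = 25³, so L = 25.

25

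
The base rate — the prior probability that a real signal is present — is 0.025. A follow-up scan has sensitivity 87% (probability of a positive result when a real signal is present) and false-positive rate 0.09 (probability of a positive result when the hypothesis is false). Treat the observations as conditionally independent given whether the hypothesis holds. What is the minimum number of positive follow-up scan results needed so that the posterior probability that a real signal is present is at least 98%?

4

Prior odds: 0.025 ÷ 0.975 = 1/39.
Likelihood ratio of a positive result = 0.87/0.09 = 29/3.
Target posterior odds = 0.98/0.02 = 49.
Require (29/3)ⁿ ≥ 49 ÷ (1/39) = 1911.
(29/3)³ = 24389/27 falls short of 1911 but (29/3)⁴ = 707281/81 reaches it, so n = 4.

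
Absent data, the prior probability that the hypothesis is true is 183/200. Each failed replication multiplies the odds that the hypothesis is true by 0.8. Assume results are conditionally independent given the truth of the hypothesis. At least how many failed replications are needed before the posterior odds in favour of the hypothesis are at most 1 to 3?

16

Prior odds: 0.915 ÷ 0.085 = 183/17.
Likelihood ratio per failed replication = 0.8.
Target odds = 1/3.
Require 0.8ⁿ ≤ 1/3 ÷ (183/17) = 17/549.
0.8¹⁵ ≈0.0351844 is still above 17/549 but 0.8¹⁶ ≈0.0281475 is at or below it, so n = 16.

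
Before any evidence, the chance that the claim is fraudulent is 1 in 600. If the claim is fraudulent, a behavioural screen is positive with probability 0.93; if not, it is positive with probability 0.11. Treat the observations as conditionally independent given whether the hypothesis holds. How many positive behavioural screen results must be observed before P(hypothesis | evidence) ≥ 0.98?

5

Prior odds: (1/600) ÷ (599/600) = 1/599.
Likelihood ratio of a positive = 0.93/0.11 = 93/11.
Target posterior odds = 0.98/0.02 = 49.
Require (93/11)ⁿ ≥ 49 ÷ (1/599) = 29351.
(93/11)⁴ = 74805201/14641 falls short of 29351 but (93/11)⁵ ≈43196.8 reaches it, so n = 5.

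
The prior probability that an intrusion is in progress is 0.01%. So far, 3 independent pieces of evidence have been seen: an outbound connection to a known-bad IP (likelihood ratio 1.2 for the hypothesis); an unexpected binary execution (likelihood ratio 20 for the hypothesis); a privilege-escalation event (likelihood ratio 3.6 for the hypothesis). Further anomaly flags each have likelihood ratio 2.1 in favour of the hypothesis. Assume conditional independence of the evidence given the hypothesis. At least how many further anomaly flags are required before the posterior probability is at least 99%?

13

Prior odds = 0.0001/0.9999 = 1/9999.
Combined Bayes factor of the evidence already in hand = 1.2 × 20 × 3.6 = 86.4.
Odds after that evidence = (1/9999) × 86.4 = 48/5555.
Target odds = 0.99/0.01 = 99.
Need 2.1ⁿ ≥ 99 ÷ (48/5555) = 11457.1875.
2.1¹² ≈7355.83 falls short of 11457.1875 but 2.1¹³ ≈15447.2 reaches it, so n = 13.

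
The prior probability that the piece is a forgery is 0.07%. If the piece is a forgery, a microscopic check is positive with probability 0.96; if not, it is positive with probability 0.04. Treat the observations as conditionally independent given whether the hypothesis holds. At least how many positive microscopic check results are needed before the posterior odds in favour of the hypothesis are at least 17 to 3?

3

Prior odds: 0.0007 ÷ 0.9993 = 7/9993.
Likelihood ratio of a positive = 0.96/0.04 = 24.
Target odds = 17/3.
Need (7/9993) × 24ⁿ ≥ 17/3, i.e. 24ⁿ ≥ 56627/7.
24² = 576 falls short of 56627/7 but 24³ = 13824 reaches it, so n = 3.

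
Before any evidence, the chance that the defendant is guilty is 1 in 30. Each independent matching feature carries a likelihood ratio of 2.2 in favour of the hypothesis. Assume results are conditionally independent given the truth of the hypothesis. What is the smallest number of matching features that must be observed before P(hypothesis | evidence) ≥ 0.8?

Prior odds = (1/30)/(29/30) = 1/29.
Likelihood ratio per matching feature = 2.2.
Target posterior odds = 0.8/0.2 = 4.
Require 2.2ⁿ ≥ 4 ÷ (1/29) = 116.
2.2⁶ = 1771561/15625 falls short of 116 but 2.2⁷ = 19487171/78125 reaches it, so n = 7.

7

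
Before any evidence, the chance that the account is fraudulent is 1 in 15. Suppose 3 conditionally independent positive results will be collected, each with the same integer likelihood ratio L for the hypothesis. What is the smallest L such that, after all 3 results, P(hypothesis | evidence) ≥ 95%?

Prior odds = (1/15)/(14/15) = 1/14.
Target odds = 0.95/0.05 = 19.
Need L³ ≥ 19 ÷ (1/14) = 266.
6³ = 216 < 266 ≤ 343 = 7³, so L = 7.

7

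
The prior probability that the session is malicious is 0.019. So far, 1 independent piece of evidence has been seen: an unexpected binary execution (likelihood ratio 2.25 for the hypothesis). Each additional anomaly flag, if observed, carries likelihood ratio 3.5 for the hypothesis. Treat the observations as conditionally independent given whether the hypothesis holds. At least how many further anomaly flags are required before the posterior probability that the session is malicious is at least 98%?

Prior odds = 0.019/0.981 = 19/981.
Bayes factor of the evidence already in hand = 2.25.
Odds after that evidence = (19/981) × 2.25 = 19/436.
Target odds = 0.98/0.02 = 49.
Need 3.5ⁿ ≥ 49 ÷ (19/436) = 21364/19.
3.5⁵ = 525.21875 falls short of 21364/19 but 3.5⁶ = 1838.265625 reaches it, so n = 6.

6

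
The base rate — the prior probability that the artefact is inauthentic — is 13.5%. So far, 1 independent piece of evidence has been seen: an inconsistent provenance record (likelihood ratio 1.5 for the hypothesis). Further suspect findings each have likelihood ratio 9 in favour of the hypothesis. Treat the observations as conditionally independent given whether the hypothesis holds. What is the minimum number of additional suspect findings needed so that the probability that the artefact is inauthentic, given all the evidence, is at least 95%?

Prior odds = 0.135/0.865 = 27/173.
Bayes factor of the evidence already in hand = 1.5.
Odds after that evidence = (27/173) × 1.5 = 81/346.
Target odds = 0.95/0.05 = 19.
Need 9ⁿ ≥ 19 ÷ (81/346) = 6574/81.
9² = 81 falls short of 6574/81 but 9³ = 729 reaches it, so n = 3.

3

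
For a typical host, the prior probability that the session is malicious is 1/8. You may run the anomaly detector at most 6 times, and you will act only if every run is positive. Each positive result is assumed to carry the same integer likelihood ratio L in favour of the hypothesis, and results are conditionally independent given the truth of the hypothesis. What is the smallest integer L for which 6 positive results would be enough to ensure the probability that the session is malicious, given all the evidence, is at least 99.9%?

5

Prior odds = 0.125/0.875 = 1/7.
Target odds = 0.999/0.001 = 999.
Need L⁶ ≥ 999 ÷ (1/7) = 6993.
4⁶ = 4096 < 6993 ≤ 15625 = 5⁶, so L = 5.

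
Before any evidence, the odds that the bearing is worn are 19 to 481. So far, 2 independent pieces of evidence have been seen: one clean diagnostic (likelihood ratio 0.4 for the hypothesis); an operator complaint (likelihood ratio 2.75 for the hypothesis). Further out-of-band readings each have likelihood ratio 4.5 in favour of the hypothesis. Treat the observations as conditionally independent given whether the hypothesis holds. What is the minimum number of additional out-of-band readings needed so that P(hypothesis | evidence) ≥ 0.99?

Prior odds = 19/481.
Combined Bayes factor of the evidence already in hand = 0.4 × 2.75 = 1.1.
Odds after that evidence = (19/481) × 1.1 = 209/4810.
Target odds = 0.99/0.01 = 99.
Need 4.5ⁿ ≥ 99 ÷ (209/4810) = 43290/19.
4.5⁵ = 1845.28125 falls short of 43290/19 but 4.5⁶ = 8303.765625 reaches it, so n = 6.

6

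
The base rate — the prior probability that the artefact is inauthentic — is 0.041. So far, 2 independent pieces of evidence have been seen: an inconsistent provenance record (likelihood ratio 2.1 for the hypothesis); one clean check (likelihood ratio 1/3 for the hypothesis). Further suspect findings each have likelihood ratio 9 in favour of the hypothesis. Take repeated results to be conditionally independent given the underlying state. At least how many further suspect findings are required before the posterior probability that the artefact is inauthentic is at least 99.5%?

5

Prior odds = 0.041/0.959 = 41/959.
Combined Bayes factor of the evidence already in hand = 2.1 × (1/3) = 0.7.
Odds after that evidence = (41/959) × 0.7 = 41/1370.
Target odds = 0.995/0.005 = 199.
Need 9ⁿ ≥ 199 ÷ (41/1370) = 272630/41.
9⁴ = 6561 falls short of 272630/41 but 9⁵ = 59049 reaches it, so n = 5.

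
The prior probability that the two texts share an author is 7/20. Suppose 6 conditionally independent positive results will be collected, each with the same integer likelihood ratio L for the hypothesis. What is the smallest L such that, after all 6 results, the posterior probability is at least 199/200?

3

Prior odds = 0.35/0.65 = 7/13.
Target odds = 0.995/0.005 = 199.
Need L⁶ ≥ 199 ÷ (7/13) = 2587/7.
2⁶ = 64 < 2587/7 ≤ 729 = 3⁶, so L = 3.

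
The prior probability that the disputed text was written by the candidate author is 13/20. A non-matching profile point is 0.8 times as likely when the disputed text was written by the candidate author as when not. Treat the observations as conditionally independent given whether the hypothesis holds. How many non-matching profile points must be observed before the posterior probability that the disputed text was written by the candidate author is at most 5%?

16

Prior odds = 0.65/0.35 = 13/7.
Likelihood ratio per non-matching profile point = 0.8.
Target odds: 0.05 ÷ 0.95 = 1/19.
Need (13/7) × 0.8ⁿ ≤ 1/19, i.e. 0.8ⁿ ≤ 7/247.
0.8¹⁵ ≈0.0351844 is still above 7/247 but 0.8¹⁶ ≈0.0281475 is at or below it, so n = 16.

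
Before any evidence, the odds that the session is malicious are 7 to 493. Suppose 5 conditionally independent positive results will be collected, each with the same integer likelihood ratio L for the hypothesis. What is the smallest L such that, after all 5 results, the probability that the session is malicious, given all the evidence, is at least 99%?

6

Prior odds = 7/493.
Target odds = 0.99/0.01 = 99.
Need L⁵ ≥ 99 ÷ (7/493) = 48807/7.
5⁵ = 3125 < 48807/7 ≤ 7776 = 6⁵, so L = 6.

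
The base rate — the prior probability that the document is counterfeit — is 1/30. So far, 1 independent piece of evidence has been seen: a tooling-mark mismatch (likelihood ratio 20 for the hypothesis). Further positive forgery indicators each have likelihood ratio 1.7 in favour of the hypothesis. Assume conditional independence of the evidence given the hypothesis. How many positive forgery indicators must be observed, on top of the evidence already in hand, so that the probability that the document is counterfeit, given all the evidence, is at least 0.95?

Prior odds = (1/30)/(29/30) = 1/29.
Bayes factor of the evidence already in hand = 20.
Odds after that evidence = (1/29) × 20 = 20/29.
Target odds = 0.95/0.05 = 19.
Need 1.7ⁿ ≥ 19 ÷ (20/29) = 27.55.
1.7⁶ = 24137569/1000000 falls short of 27.55 but 1.7⁷ = 410338673/10000000 reaches it, so n = 7.

7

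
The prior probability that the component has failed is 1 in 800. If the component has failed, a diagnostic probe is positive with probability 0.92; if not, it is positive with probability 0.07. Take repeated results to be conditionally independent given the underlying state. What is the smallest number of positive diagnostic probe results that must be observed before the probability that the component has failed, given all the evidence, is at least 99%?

Prior odds: 0.00125 ÷ 0.99875 = 1/799.
Likelihood ratio of a positive = 0.92/0.07 = 92/7.
Target posterior odds = 0.99/0.01 = 99.
Need (1/799) × (92/7)ⁿ ≥ 99, i.e. (92/7)ⁿ ≥ 79101.
(92/7)⁴ = 71639296/2401 falls short of 79101 but (92/7)⁵ ≈392147 reaches it, so n = 5.

5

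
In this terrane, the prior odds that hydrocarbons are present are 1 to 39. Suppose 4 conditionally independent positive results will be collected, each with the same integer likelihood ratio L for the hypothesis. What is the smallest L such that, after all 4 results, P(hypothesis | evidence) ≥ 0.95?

Prior odds = 1/39.
Target odds = 0.95/0.05 = 19.
Need L⁴ ≥ 19 ÷ (1/39) = 741.
5⁴ = 625 < 741 ≤ 1296 = 6⁴, so L = 6.

6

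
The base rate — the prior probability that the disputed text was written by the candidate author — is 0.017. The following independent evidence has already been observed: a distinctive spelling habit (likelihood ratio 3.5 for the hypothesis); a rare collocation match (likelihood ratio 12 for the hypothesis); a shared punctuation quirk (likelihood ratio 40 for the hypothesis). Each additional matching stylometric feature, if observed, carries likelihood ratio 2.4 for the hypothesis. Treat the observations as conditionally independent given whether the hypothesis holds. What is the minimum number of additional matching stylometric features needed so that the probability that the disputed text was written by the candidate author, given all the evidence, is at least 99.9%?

5

Prior odds = 0.017/0.983 = 17/983.
Combined Bayes factor of the evidence already in hand = 3.5 × 12 × 40 = 1680.
Odds after that evidence = (17/983) × 1680 = 28560/983.
Target odds = 0.999/0.001 = 999.
Need 2.4ⁿ ≥ 999 ÷ (28560/983) = 327339/9520.
2.4⁴ = 33.1776 falls short of 327339/9520 but 2.4⁵ = 79.62624 reaches it, so n = 5.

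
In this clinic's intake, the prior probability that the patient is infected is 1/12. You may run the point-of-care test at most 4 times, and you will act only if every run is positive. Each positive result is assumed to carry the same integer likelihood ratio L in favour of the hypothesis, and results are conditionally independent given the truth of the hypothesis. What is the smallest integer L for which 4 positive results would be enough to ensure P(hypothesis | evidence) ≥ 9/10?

Prior odds = (1/12)/(11/12) = 1/11.
Target odds = 0.9/0.1 = 9.
Need L⁴ ≥ 9 ÷ (1/11) = 99.
3⁴ = 81 < 99 ≤ 256 = 4⁴, so L = 4.

4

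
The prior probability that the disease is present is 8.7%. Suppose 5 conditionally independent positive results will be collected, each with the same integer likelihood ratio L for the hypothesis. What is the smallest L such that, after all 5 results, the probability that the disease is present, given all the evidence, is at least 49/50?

4

Prior odds = 0.087/0.913 = 87/913.
Target odds = 0.98/0.02 = 49.
Need L⁵ ≥ 49 ÷ (87/913) = 44737/87.
3⁵ = 243 < 44737/87 ≤ 1024 = 4⁵, so L = 4.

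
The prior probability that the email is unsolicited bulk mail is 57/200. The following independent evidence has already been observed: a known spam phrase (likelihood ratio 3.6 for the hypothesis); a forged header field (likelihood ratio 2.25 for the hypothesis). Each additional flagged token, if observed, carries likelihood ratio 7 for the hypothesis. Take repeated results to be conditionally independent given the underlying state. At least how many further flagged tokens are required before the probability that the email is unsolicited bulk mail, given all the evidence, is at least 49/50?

Prior odds = 0.285/0.715 = 57/143.
Combined Bayes factor of the evidence already in hand = 3.6 × 2.25 = 8.1.
Odds after that evidence = (57/143) × 8.1 = 4617/1430.
Target odds = 0.98/0.02 = 49.
Need 7ⁿ ≥ 49 ÷ (4617/1430) = 70070/4617.
7¹ = 7 falls short of 70070/4617 but 7² = 49 reaches it, so n = 2.

2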